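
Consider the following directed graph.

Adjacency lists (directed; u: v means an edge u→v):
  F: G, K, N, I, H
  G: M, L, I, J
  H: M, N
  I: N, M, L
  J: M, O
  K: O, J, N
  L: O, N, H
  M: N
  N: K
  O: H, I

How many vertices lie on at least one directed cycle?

8

A vertex is on a directed cycle iff it belongs to a strongly connected component of size ≥ 2 (or has a self-loop).
The vertices on cycles are {H, I, J, K, L, M, N, O} — 8 in total.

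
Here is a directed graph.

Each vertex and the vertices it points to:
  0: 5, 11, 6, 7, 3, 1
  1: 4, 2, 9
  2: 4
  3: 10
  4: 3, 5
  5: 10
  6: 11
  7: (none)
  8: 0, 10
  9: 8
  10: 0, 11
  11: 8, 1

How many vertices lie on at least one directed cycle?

A vertex is on a directed cycle iff it belongs to a strongly connected component of size ≥ 2 (or has a self-loop).
The vertices on cycles are {0, 1, 2, 3, 4, 5, 6, 8, 9, 10, 11} — 11 in total.

11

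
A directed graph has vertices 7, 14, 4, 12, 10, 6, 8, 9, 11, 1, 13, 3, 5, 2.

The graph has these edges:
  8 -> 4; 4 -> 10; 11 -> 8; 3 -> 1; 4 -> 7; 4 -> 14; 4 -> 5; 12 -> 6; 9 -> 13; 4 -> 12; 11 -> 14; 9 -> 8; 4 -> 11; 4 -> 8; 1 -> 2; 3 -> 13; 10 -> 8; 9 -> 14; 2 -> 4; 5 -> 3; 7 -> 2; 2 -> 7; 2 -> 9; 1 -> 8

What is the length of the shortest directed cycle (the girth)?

2

For each vertex v, BFS finds the shortest path from v back to v.
The shortest such closed walk is 4 → 8 → 4, length 2.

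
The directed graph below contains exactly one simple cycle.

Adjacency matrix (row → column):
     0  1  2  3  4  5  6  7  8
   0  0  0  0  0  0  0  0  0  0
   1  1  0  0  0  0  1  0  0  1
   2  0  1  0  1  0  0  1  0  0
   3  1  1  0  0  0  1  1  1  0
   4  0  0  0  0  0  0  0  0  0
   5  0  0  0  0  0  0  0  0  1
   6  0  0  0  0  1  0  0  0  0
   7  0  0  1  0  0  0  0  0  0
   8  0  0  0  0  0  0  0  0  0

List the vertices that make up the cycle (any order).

2, 3, 7

DFS with gray/black marking from 2:
2 gray
  3 gray
    0 gray
    0 black
    5 gray
      8 gray
      8 black
    5 black
    1 gray
      1→0: 0 black — skip
      1→5: 5 black — skip
      1→8: 8 black — skip
    1 black
    7 gray
      7→2: 2 is gray → back edge
Back edge closes the cycle 2 → 3 → 7 → 2; its vertices are {2, 3, 7}.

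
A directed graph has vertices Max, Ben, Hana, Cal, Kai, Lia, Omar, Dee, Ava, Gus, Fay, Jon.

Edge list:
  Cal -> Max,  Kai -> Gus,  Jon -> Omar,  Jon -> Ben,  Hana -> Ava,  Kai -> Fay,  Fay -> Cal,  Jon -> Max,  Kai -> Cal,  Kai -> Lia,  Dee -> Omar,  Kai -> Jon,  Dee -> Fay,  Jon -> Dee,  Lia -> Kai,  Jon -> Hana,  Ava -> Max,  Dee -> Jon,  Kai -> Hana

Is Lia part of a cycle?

Yes

Lia is on a cycle iff Lia can reach itself via ≥1 edge.
Lia → Kai → Lia — yes.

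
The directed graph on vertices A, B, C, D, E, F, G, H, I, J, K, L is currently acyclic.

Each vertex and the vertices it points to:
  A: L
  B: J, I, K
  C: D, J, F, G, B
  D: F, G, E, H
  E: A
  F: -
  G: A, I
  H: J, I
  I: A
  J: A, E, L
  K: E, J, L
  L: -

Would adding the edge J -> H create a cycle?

Yes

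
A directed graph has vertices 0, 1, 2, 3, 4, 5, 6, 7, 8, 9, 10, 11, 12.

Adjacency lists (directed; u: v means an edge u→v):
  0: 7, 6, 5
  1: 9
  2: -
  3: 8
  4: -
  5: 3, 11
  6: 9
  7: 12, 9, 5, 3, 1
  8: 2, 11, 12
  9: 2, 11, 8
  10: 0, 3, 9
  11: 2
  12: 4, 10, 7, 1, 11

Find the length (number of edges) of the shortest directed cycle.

2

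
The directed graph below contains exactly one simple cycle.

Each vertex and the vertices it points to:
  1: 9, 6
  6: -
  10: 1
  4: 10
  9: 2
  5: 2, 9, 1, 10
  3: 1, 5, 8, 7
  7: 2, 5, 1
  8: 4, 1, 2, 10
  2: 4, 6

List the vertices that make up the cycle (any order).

1, 2, 4, 9, 10

DFS with gray/black marking from 10:
10 gray
  1 gray
    9 gray
      2 gray
        4 gray
          4→10: 10 is gray → back edge
Back edge closes the cycle 10 → 1 → 9 → 2 → 4 → 10; its vertices are {1, 2, 4, 9, 10}.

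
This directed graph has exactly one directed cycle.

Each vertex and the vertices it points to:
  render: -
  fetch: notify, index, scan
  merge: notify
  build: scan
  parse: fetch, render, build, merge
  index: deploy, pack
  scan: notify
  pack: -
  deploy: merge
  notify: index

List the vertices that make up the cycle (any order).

DFS with gray/black marking from index:
index gray
  deploy gray
    merge gray
      notify gray
        notify→index: index is gray → back edge
Back edge closes the cycle index → deploy → merge → notify → index; its vertices are {index, merge, deploy, notify}.

index, merge, deploy, notify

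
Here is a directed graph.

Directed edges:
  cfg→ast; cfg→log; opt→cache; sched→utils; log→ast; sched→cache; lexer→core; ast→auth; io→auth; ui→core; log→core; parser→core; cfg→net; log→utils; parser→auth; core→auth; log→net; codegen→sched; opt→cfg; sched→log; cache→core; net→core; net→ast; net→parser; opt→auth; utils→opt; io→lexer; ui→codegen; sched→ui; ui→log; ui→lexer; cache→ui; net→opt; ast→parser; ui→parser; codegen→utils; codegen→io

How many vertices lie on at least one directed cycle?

A vertex is on a directed cycle iff it belongs to a strongly connected component of size ≥ 2 (or has a self-loop).
The vertices on cycles are {ui, cfg, log, net, opt, cache, sched, utils, codegen} — 9 in total.

9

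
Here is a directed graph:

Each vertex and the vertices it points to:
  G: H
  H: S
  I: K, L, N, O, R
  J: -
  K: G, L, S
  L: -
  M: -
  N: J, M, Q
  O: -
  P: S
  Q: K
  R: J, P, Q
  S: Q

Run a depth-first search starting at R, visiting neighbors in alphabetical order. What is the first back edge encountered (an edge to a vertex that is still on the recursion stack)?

H->S

DFS from R (visiting neighbors in alphabetical order); mark gray on enter, black on exit:
R gray
  J gray
  J black
  P gray
    S gray
      Q gray
        K gray
          G gray
            H gray
              H→S: S is gray → back edge
First back edge: H → S.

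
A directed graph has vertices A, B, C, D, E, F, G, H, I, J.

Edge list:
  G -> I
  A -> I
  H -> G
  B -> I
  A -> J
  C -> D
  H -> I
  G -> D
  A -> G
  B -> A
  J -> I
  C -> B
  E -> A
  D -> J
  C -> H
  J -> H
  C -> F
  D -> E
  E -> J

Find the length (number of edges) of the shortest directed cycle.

For each vertex v, BFS finds the shortest path from v back to v.
The shortest such closed walk is D → E → A → G → D, length 4.

4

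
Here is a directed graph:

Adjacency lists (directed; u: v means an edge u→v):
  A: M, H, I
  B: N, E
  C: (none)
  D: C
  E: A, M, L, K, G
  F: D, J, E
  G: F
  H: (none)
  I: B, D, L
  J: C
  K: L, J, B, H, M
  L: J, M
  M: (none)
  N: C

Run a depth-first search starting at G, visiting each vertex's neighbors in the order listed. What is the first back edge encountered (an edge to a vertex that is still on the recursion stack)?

DFS from G (visiting each vertex's neighbors in the order listed); mark gray on enter, black on exit:
G gray
  F gray
    D gray
      C gray
      C black
    D black
    J gray
      J→C: C black — skip
    J black
    E gray
      A gray
        M gray
        M black
        H gray
        H black
        I gray
          B gray
            N gray
              N→C: C black — skip
            N black
            B→E: E is gray → back edge
First back edge: B → E.

B→E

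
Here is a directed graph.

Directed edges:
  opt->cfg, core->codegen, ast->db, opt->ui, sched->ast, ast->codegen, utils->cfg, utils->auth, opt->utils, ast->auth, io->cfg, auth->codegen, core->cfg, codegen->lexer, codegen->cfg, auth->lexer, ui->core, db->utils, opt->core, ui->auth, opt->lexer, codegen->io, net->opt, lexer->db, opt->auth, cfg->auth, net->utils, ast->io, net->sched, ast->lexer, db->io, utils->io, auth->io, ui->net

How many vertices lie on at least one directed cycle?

10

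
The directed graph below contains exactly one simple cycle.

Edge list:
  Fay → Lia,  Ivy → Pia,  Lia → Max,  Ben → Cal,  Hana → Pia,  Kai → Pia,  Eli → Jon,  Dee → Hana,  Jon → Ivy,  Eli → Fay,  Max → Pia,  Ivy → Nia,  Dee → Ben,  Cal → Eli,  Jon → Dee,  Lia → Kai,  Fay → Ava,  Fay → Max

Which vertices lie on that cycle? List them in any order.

Ben, Cal, Dee, Eli, Jon

DFS with gray/black marking from Eli:
Eli gray
  Fay gray
    Max gray
      Pia gray
      Pia black
    Max black
    Ava gray
    Ava black
    Lia gray
      Lia→Max: Max black — skip
      Kai gray
        Kai→Pia: Pia black — skip
      Kai black
    Lia black
  Fay black
  Jon gray
    Dee gray
      Ben gray
        Cal gray
          Cal→Eli: Eli is gray → back edge
Back edge closes the cycle Eli → Jon → Dee → Ben → Cal → Eli; its vertices are {Ben, Cal, Dee, Eli, Jon}.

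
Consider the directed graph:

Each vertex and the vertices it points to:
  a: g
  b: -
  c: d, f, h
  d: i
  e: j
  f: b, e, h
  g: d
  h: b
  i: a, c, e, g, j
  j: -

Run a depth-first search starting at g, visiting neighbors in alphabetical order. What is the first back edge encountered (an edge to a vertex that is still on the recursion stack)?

DFS from g (visiting neighbors in alphabetical order); mark gray on enter, black on exit:
g gray
  d gray
    i gray
      a gray
        a→g: g is gray → back edge
First back edge: a → g.

a→g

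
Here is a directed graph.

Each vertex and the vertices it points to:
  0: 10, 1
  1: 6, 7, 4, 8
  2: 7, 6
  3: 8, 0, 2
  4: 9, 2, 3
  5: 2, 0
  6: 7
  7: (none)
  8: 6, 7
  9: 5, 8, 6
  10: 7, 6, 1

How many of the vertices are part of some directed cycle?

A vertex is on a directed cycle iff it belongs to a strongly connected component of size ≥ 2 (or has a self-loop).
The vertices on cycles are {0, 1, 3, 4, 5, 9, 10} — 7 in total.

7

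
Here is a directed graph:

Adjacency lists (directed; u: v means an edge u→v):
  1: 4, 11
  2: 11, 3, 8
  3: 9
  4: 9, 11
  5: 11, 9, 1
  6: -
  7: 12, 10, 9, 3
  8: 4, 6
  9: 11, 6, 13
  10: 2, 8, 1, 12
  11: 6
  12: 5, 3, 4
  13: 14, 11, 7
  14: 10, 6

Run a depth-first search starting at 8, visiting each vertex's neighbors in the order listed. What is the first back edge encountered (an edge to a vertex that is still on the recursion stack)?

3→9

DFS from 8 (visiting each vertex's neighbors in the order listed); mark gray on enter, black on exit:
8 gray
  4 gray
    9 gray
      11 gray
        6 gray
        6 black
      11 black
      9→6: 6 black — skip
      13 gray
        14 gray
          10 gray
            2 gray
              2→11: 11 black — skip
              3 gray
                3→9: 9 is gray → back edge
First back edge: 3 → 9.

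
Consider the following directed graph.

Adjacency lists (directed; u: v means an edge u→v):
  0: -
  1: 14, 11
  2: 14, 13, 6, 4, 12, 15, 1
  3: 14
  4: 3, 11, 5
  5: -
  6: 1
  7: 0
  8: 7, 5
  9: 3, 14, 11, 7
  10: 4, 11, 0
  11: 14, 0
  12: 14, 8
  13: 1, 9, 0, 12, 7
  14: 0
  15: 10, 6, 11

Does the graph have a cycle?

No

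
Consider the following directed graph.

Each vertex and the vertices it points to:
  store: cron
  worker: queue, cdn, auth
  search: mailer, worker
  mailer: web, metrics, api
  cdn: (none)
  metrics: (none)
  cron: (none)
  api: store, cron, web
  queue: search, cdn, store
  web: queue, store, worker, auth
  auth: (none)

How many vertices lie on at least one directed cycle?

6

A vertex is on a directed cycle iff it belongs to a strongly connected component of size ≥ 2 (or has a self-loop).
The vertices on cycles are {api, web, queue, mailer, search, worker} — 6 in total.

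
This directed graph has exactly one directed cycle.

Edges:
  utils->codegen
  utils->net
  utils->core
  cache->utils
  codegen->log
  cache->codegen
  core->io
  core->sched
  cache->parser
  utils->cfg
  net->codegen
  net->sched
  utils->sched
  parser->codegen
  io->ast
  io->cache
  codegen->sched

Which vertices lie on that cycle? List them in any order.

DFS with gray/black marking from io:
io gray
  cache gray
    codegen gray
      log gray
      log black
      sched gray
      sched black
    codegen black
    parser gray
      parser→codegen: codegen black — skip
    parser black
    utils gray
      net gray
        net→codegen: codegen black — skip
        net→sched: sched black — skip
      net black
      utils→sched: sched black — skip
      cfg gray
      cfg black
      utils→codegen: codegen black — skip
      core gray
        core→sched: sched black — skip
        core→io: io is gray → back edge
Back edge closes the cycle io → cache → utils → core → io; its vertices are {io, core, cache, utils}.

io, core, cache, utils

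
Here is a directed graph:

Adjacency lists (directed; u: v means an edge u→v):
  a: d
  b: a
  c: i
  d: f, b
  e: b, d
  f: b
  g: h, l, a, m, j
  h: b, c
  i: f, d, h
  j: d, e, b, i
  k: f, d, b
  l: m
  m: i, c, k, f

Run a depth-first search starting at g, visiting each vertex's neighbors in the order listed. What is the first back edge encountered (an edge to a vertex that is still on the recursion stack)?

DFS from g (visiting each vertex's neighbors in the order listed); mark gray on enter, black on exit:
g gray
  h gray
    b gray
      a gray
        d gray
          f gray
            f→b: b is gray → back edge
First back edge: f → b.

f->b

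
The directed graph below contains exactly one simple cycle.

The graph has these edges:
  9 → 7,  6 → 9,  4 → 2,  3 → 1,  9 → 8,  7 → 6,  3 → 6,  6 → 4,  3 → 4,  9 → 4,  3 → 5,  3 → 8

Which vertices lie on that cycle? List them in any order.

6, 7, 9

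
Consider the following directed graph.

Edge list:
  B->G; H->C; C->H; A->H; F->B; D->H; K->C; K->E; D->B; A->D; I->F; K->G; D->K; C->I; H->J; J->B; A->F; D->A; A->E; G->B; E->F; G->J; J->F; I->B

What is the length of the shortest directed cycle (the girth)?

2

For each vertex v, BFS finds the shortest path from v back to v.
The shortest such closed walk is D → A → D, length 2.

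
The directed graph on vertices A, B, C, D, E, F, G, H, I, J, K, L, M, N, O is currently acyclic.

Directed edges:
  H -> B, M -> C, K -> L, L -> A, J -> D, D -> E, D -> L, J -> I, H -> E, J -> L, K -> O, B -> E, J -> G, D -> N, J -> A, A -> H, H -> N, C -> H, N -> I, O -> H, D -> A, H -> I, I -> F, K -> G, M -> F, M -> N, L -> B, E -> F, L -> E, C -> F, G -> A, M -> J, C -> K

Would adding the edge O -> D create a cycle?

No

Adding O→D creates a cycle iff D can already reach O.
Explore from D: no path reaches O. The graph stays acyclic.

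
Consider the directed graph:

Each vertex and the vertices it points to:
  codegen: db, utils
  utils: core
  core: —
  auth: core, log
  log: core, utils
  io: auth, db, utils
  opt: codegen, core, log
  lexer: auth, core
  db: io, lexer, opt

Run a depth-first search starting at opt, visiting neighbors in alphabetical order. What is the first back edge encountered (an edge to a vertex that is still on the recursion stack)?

io->db

DFS from opt (visiting neighbors in alphabetical order); mark gray on enter, black on exit:
opt gray
  codegen gray
    db gray
      io gray
        auth gray
          core gray
          core black
          log gray
            log→core: core black — skip
            utils gray
              utils→core: core black — skip
            utils black
          log black
        auth black
        io→db: db is gray → back edge
First back edge: io → db.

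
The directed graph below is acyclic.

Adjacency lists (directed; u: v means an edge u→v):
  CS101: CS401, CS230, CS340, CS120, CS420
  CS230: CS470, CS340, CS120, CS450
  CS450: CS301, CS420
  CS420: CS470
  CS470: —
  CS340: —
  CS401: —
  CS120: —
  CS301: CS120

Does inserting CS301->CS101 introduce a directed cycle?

Yes

Adding CS301→CS101 creates a cycle iff CS101 can already reach CS301.
Path from CS101: CS101 → CS230 → CS450 → CS301.
So CS101 → … → CS301 → CS101 is a cycle.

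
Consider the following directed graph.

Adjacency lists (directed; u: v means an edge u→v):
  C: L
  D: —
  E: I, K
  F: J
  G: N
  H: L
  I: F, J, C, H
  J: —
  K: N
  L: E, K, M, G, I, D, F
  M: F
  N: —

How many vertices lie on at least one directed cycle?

5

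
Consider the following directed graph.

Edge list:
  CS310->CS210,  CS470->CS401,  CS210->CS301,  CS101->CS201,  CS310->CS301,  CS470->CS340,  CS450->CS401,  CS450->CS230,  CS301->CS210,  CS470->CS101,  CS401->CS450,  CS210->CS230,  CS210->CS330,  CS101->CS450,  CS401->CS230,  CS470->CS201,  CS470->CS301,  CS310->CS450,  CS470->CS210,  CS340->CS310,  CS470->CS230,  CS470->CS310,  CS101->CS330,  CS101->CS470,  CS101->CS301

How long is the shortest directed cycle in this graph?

For each vertex v, BFS finds the shortest path from v back to v.
The shortest such closed walk is CS101 → CS470 → CS101, length 2.

2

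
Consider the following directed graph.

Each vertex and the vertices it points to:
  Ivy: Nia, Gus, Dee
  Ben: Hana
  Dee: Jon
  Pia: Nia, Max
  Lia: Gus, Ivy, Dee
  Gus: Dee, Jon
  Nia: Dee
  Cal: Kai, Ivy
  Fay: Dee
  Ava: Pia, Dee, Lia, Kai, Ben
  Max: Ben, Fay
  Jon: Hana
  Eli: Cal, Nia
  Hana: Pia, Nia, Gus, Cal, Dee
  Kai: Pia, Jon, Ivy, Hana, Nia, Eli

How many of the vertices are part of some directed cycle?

13

A vertex is on a directed cycle iff it belongs to a strongly connected component of size ≥ 2 (or has a self-loop).
The vertices on cycles are {Ben, Cal, Dee, Eli, Fay, Gus, Ivy, Jon, Kai, Max, Nia, Pia, Hana} — 13 in total.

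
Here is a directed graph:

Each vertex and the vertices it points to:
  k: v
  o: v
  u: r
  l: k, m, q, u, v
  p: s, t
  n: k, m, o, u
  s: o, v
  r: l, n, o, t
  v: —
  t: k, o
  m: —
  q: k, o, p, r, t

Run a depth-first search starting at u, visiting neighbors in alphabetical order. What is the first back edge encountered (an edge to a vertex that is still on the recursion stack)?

q->r

DFS from u (visiting neighbors in alphabetical order); mark gray on enter, black on exit:
u gray
  r gray
    l gray
      k gray
        v gray
        v black
      k black
      m gray
      m black
      q gray
        q→k: k black — skip
        o gray
          o→v: v black — skip
        o black
        p gray
          s gray
            s→o: o black — skip
            s→v: v black — skip
          s black
          t gray
            t→k: k black — skip
            t→o: o black — skip
          t black
        p black
        q→r: r is gray → back edge
First back edge: q → r.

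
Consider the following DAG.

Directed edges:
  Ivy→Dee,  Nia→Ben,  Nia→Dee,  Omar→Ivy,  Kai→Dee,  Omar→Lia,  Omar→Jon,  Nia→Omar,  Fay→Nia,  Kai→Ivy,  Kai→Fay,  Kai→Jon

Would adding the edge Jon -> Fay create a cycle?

Yes

Adding Jon→Fay creates a cycle iff Fay can already reach Jon.
Path from Fay: Fay → Nia → Omar → Jon.
So Fay → … → Jon → Fay is a cycle.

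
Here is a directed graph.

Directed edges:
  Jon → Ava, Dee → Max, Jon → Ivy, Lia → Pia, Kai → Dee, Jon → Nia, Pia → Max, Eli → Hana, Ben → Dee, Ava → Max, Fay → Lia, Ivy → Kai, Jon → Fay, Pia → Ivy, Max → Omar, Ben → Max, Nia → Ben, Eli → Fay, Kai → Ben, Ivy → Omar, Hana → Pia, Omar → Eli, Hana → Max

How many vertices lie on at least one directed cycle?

A vertex is on a directed cycle iff it belongs to a strongly connected component of size ≥ 2 (or has a self-loop).
The vertices on cycles are {Ben, Dee, Eli, Fay, Ivy, Kai, Lia, Max, Pia, Hana, Omar} — 11 in total.

11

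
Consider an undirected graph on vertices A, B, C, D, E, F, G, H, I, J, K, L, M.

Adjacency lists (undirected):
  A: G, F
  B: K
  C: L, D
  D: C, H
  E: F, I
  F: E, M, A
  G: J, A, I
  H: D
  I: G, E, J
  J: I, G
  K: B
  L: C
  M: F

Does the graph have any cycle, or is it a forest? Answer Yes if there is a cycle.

DFS, tracking each vertex's parent; an edge to a visited non-parent vertex closes a cycle.
Start from G:
visit G (parent –)
  visit J (parent G)
    visit I (parent J)
      I–G: G visited and ≠ parent → cycle
Cycle: G – J – I – G.

Yes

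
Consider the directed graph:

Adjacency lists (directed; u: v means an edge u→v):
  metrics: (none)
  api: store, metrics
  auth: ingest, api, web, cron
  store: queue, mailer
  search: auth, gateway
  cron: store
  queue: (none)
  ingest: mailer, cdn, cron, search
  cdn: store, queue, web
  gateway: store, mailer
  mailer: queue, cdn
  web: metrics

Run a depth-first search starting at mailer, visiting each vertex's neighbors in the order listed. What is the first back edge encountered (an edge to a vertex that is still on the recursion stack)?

store→mailer

DFS from mailer (visiting each vertex's neighbors in the order listed); mark gray on enter, black on exit:
mailer gray
  queue gray
  queue black
  cdn gray
    store gray
      store→queue: queue black — skip
      store→mailer: mailer is gray → back edge
First back edge: store → mailer.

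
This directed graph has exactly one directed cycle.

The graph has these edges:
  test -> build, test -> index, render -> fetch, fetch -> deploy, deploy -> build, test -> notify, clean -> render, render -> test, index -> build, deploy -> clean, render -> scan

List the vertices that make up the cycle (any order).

clean, fetch, deploy, render

DFS with gray/black marking from clean:
clean gray
  render gray
    fetch gray
      deploy gray
        deploy→clean: clean is gray → back edge
Back edge closes the cycle clean → render → fetch → deploy → clean; its vertices are {clean, fetch, deploy, render}.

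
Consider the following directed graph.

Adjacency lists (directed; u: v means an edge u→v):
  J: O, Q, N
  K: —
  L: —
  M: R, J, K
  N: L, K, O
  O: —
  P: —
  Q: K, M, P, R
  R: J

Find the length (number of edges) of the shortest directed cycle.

For each vertex v, BFS finds the shortest path from v back to v.
The shortest such closed walk is Q → R → J → Q, length 3.

3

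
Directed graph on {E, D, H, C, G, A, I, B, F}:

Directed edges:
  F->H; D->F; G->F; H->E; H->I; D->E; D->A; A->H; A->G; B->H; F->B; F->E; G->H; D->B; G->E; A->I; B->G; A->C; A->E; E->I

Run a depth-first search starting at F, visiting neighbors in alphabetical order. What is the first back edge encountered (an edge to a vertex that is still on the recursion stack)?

DFS from F (visiting neighbors in alphabetical order); mark gray on enter, black on exit:
F gray
  B gray
    G gray
      E gray
        I gray
        I black
      E black
      G→F: F is gray → back edge
First back edge: G → F.

G→F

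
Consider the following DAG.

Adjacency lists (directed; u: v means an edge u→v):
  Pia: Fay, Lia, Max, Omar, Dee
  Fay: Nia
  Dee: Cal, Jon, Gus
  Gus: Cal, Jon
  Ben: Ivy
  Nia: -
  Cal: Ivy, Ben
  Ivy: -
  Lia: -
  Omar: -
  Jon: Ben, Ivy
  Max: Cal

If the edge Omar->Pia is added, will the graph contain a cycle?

Adding Omar→Pia creates a cycle iff Pia can already reach Omar.
Path from Pia: Pia → Omar.
So Pia → … → Omar → Pia is a cycle.

Yes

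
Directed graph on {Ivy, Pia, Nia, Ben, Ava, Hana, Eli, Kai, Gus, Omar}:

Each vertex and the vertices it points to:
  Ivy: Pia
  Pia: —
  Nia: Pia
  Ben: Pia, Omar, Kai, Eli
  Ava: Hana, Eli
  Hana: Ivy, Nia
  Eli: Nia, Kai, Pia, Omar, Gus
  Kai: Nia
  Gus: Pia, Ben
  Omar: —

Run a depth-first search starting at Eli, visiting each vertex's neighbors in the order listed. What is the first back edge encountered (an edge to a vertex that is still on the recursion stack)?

DFS from Eli (visiting each vertex's neighbors in the order listed); mark gray on enter, black on exit:
Eli gray
  Nia gray
    Pia gray
    Pia black
  Nia black
  Kai gray
    Kai→Nia: Nia black — skip
  Kai black
  Eli→Pia: Pia black — skip
  Omar gray
  Omar black
  Gus gray
    Gus→Pia: Pia black — skip
    Ben gray
      Ben→Pia: Pia black — skip
      Ben→Omar: Omar black — skip
      Ben→Kai: Kai black — skip
      Ben→Eli: Eli is gray → back edge
First back edge: Ben → Eli.

Ben→Eli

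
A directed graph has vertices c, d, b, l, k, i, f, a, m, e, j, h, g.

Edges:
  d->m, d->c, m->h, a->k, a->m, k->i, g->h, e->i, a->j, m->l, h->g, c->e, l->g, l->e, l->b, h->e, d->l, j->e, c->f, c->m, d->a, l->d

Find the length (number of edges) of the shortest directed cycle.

2

For each vertex v, BFS finds the shortest path from v back to v.
The shortest such closed walk is l → d → l, length 2.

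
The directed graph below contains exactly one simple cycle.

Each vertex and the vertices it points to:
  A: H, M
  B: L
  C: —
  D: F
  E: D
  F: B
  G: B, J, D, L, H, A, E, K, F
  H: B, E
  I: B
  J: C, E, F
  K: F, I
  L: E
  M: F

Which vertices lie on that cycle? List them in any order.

B, D, E, F, L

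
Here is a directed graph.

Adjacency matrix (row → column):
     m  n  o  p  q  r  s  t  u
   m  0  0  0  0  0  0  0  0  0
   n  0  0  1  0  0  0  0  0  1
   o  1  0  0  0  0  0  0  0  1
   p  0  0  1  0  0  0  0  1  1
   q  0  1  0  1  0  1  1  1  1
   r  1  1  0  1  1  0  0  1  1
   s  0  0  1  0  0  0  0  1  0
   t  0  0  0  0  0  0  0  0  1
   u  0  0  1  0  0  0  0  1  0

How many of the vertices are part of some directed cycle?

5

A vertex is on a directed cycle iff it belongs to a strongly connected component of size ≥ 2 (or has a self-loop).
The vertices on cycles are {o, q, r, t, u} — 5 in total.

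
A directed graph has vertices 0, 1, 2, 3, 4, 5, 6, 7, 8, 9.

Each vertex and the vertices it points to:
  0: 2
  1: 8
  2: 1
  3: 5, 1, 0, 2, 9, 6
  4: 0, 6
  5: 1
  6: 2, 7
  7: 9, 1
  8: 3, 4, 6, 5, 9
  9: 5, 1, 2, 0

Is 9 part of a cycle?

9 is on a cycle iff 9 can reach itself via ≥1 edge.
9 → 1 → 8 → 9 — yes.

Yes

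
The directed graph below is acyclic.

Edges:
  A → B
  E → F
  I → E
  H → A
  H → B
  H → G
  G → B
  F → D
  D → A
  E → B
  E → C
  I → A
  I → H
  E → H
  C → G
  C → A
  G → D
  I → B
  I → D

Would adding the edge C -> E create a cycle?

Adding C→E creates a cycle iff E can already reach C.
Path from E: E → C.
So E → … → C → E is a cycle.

Yes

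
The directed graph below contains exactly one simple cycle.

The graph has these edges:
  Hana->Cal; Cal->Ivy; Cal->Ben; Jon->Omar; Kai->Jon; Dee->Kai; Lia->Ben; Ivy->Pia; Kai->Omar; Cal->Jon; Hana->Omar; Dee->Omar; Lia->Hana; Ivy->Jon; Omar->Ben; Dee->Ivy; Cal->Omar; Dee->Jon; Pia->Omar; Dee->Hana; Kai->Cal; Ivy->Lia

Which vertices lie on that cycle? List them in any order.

Cal, Ivy, Lia, Hana

DFS with gray/black marking from Ivy:
Ivy gray
  Jon gray
    Omar gray
      Ben gray
      Ben black
    Omar black
  Jon black
  Lia gray
    Lia→Ben: Ben black — skip
    Hana gray
      Cal gray
        Cal→Ivy: Ivy is gray → back edge
Back edge closes the cycle Ivy → Lia → Hana → Cal → Ivy; its vertices are {Cal, Ivy, Lia, Hana}.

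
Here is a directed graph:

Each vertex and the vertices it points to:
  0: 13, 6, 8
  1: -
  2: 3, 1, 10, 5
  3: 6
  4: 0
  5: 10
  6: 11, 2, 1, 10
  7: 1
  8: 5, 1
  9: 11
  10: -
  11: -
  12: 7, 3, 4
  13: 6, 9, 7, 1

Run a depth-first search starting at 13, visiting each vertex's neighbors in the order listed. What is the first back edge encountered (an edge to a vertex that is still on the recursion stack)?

3→6

DFS from 13 (visiting each vertex's neighbors in the order listed); mark gray on enter, black on exit:
13 gray
  6 gray
    11 gray
    11 black
    2 gray
      3 gray
        3→6: 6 is gray → back edge
First back edge: 3 → 6.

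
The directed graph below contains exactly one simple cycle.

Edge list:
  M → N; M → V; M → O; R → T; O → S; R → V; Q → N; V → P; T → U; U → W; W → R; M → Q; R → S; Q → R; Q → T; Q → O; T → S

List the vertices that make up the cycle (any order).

R, T, U, W

DFS with gray/black marking from R:
R gray
  V gray
    P gray
    P black
  V black
  T gray
    U gray
      W gray
        W→R: R is gray → back edge
Back edge closes the cycle R → T → U → W → R; its vertices are {R, T, U, W}.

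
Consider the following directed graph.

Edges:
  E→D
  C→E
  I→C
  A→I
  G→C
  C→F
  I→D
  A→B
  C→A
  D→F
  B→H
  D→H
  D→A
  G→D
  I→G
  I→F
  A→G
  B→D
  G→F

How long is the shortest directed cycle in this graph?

3

For each vertex v, BFS finds the shortest path from v back to v.
The shortest such closed walk is A → G → D → A, length 3.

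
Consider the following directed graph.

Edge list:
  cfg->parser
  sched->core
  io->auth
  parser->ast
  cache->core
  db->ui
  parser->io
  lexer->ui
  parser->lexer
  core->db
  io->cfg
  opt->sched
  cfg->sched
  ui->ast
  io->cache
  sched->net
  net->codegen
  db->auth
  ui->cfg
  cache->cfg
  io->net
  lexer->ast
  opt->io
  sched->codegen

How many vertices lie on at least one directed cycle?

9

A vertex is on a directed cycle iff it belongs to a strongly connected component of size ≥ 2 (or has a self-loop).
The vertices on cycles are {db, io, ui, cfg, core, cache, lexer, sched, parser} — 9 in total.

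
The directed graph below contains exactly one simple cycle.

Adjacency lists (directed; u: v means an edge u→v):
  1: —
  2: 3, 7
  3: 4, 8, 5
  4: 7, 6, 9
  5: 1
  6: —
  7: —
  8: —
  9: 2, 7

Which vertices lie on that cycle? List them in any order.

2, 3, 4, 9

DFS with gray/black marking from 3:
3 gray
  4 gray
    7 gray
    7 black
    6 gray
    6 black
    9 gray
      2 gray
        2→3: 3 is gray → back edge
Back edge closes the cycle 3 → 4 → 9 → 2 → 3; its vertices are {2, 3, 4, 9}.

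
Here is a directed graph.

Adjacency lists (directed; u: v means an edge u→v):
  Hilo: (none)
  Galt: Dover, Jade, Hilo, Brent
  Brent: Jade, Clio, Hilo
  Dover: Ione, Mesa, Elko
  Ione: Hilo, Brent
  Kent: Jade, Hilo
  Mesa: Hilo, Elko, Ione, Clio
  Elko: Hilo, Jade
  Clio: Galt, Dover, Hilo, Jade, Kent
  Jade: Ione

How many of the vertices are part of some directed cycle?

9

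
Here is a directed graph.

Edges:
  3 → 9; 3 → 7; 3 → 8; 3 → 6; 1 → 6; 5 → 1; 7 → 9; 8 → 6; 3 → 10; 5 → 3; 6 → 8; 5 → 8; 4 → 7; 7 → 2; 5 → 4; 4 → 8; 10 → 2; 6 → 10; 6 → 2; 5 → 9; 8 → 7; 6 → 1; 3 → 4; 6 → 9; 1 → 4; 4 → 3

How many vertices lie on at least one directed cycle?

A vertex is on a directed cycle iff it belongs to a strongly connected component of size ≥ 2 (or has a self-loop).
The vertices on cycles are {1, 3, 4, 6, 8} — 5 in total.

5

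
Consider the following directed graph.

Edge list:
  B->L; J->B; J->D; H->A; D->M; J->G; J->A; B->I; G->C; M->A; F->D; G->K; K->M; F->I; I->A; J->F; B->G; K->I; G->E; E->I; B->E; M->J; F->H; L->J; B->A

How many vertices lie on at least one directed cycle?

8

A vertex is on a directed cycle iff it belongs to a strongly connected component of size ≥ 2 (or has a self-loop).
The vertices on cycles are {B, D, F, G, J, K, L, M} — 8 in total.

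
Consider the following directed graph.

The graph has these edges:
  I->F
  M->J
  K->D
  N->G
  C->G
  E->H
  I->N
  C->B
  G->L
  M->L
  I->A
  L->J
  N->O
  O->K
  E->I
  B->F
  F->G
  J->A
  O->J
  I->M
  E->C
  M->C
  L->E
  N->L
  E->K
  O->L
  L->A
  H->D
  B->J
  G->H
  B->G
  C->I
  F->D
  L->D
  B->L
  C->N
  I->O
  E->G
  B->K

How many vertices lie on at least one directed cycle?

A vertex is on a directed cycle iff it belongs to a strongly connected component of size ≥ 2 (or has a self-loop).
The vertices on cycles are {B, C, E, F, G, I, L, M, N, O} — 10 in total.

10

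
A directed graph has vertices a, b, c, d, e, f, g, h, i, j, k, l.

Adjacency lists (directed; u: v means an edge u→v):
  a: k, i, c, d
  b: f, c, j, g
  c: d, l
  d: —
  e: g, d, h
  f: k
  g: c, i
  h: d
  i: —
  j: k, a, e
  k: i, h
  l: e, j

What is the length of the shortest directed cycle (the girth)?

4

For each vertex v, BFS finds the shortest path from v back to v.
The shortest such closed walk is g → c → l → e → g, length 4.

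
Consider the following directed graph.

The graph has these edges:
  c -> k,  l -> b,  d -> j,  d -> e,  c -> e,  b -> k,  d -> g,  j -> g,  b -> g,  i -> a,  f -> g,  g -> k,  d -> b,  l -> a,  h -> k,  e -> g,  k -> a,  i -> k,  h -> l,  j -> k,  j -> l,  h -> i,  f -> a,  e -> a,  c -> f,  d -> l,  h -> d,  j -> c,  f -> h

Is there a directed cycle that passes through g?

No

g lies on a cycle iff there is a path from g back to itself.
Exploring from g, it never reaches itself; equivalently, its strongly connected component is a singleton.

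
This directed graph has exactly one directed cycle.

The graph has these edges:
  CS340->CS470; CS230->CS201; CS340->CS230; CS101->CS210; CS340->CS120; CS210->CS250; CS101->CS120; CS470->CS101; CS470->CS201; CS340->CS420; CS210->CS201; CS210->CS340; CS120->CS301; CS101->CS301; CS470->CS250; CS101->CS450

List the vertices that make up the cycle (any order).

CS101, CS210, CS340, CS470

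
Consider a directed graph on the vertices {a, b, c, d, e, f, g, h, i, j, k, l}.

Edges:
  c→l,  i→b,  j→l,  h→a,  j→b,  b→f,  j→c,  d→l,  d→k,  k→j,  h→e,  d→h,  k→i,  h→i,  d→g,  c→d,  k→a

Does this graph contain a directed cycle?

Yes

DFS with white/gray/black marking, starting from f:
f gray
f black
a gray
a black
b gray
  b→f: f black — skip
b black
c gray
  d gray
    g gray
    g black
    k gray
      k→a: a black — skip
      i gray
        i→b: b black — skip
      i black
      j gray
        j→c: c is gray → back edge
Back edge found, so a cycle exists: c → d → k → j → c.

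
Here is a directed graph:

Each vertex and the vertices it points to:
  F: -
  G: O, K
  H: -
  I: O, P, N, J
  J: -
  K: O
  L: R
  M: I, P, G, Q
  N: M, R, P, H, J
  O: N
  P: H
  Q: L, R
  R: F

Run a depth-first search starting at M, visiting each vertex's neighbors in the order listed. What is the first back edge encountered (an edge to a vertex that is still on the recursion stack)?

N→M

DFS from M (visiting each vertex's neighbors in the order listed); mark gray on enter, black on exit:
M gray
  I gray
    O gray
      N gray
        N→M: M is gray → back edge
First back edge: N → M.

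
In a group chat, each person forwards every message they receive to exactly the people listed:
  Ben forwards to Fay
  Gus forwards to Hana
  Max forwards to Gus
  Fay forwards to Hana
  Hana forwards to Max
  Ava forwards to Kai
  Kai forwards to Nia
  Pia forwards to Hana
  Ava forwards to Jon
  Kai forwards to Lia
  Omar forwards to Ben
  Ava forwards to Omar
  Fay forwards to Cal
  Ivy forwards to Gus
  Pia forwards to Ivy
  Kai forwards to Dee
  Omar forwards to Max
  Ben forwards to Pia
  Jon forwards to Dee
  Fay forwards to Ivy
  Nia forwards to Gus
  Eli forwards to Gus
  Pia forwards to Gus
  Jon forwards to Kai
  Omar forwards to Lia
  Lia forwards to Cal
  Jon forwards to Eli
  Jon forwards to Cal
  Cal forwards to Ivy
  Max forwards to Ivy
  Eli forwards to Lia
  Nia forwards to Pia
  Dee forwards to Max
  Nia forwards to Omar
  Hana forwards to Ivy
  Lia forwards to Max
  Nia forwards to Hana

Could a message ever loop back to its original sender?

DFS with white/gray/black marking, starting from Hana:
Hana gray
  Max gray
    Ivy gray
      Gus gray
        Gus→Hana: Hana is gray → back edge
Back edge found, so a cycle exists: Hana → Max → Ivy → Gus → Hana.

Yes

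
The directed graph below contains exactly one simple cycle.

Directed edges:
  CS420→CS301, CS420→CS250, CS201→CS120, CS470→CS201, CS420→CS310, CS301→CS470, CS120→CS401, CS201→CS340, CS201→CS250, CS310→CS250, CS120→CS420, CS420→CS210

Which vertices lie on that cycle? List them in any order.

DFS with gray/black marking from CS201:
CS201 gray
  CS340 gray
  CS340 black
  CS120 gray
    CS420 gray
      CS210 gray
      CS210 black
      CS250 gray
      CS250 black
      CS310 gray
        CS310→CS250: CS250 black — skip
      CS310 black
      CS301 gray
        CS470 gray
          CS470→CS201: CS201 is gray → back edge
Back edge closes the cycle CS201 → CS120 → CS420 → CS301 → CS470 → CS201; its vertices are {CS120, CS201, CS301, CS420, CS470}.

CS120, CS201, CS301, CS420, CS470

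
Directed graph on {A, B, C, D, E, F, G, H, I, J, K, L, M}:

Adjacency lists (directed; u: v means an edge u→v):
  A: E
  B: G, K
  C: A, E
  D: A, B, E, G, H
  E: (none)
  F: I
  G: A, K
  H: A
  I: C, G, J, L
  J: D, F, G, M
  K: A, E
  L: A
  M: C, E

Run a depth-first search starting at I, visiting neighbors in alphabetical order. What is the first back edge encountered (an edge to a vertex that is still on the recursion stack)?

DFS from I (visiting neighbors in alphabetical order); mark gray on enter, black on exit:
I gray
  C gray
    A gray
      E gray
      E black
    A black
    C→E: E black — skip
  C black
  G gray
    G→A: A black — skip
    K gray
      K→A: A black — skip
      K→E: E black — skip
    K black
  G black
  J gray
    D gray
      D→A: A black — skip
      B gray
        B→G: G black — skip
        B→K: K black — skip
      B black
      D→E: E black — skip
      D→G: G black — skip
      H gray
        H→A: A black — skip
      H black
    D black
    F gray
      F→I: I is gray → back edge
First back edge: F → I.

F->I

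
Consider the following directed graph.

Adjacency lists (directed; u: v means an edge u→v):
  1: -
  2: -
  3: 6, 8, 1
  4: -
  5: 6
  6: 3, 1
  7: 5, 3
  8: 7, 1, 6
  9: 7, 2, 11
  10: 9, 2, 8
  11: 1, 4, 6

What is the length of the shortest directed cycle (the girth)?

2

For each vertex v, BFS finds the shortest path from v back to v.
The shortest such closed walk is 3 → 6 → 3, length 2.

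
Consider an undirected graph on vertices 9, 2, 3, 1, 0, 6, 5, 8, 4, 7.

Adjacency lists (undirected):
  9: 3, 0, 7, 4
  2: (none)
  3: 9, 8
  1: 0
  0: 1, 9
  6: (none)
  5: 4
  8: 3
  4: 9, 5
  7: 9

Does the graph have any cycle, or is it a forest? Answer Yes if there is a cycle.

No

DFS, tracking each vertex's parent; an edge to a visited non-parent vertex closes a cycle.
Start from 3:
visit 3 (parent –)
  visit 9 (parent 3)
    9–3: parent, skip
    visit 0 (parent 9)
      visit 1 (parent 0)
        1–0: parent, skip
      0–9: parent, skip
    visit 7 (parent 9)
      7–9: parent, skip
    visit 4 (parent 9)
      4–9: parent, skip
      visit 5 (parent 4)
        5–4: parent, skip
  visit 8 (parent 3)
    8–3: parent, skip
visit 2 (parent –)
visit 6 (parent –)
No non-parent visited neighbor found — the graph is a forest.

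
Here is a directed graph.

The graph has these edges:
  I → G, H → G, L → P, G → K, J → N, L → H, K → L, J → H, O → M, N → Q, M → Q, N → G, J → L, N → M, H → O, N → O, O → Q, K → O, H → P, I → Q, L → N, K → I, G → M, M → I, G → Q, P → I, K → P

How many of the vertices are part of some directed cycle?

9

A vertex is on a directed cycle iff it belongs to a strongly connected component of size ≥ 2 (or has a self-loop).
The vertices on cycles are {G, H, I, K, L, M, N, O, P} — 9 in total.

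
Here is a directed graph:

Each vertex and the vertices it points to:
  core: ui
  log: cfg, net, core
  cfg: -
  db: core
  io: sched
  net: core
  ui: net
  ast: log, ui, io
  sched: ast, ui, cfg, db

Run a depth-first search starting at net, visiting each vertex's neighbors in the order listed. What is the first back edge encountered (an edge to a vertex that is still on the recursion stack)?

DFS from net (visiting each vertex's neighbors in the order listed); mark gray on enter, black on exit:
net gray
  core gray
    ui gray
      ui→net: net is gray → back edge
First back edge: ui → net.

ui→net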